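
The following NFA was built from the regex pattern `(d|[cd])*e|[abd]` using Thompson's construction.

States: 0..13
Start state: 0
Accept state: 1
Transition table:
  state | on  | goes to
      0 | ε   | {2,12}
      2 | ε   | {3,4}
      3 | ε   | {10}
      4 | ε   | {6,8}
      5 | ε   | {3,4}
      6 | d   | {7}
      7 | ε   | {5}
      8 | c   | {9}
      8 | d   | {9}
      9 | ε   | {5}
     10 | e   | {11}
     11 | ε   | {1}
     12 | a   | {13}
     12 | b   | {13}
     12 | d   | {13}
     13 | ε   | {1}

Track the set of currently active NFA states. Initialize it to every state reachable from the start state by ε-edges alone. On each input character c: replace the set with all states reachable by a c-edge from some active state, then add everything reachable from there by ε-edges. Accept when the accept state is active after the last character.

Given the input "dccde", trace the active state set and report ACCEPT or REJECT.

Answer: ACCEPT

Derivation:
initial (ε-close {0}): {0,2,3,4,6,8,10,12}
'd' @ 1: {1,3,4,5,6,7,8,9,10,13}  (accept∈set)
'c' @ 2: {3,4,5,6,8,9,10}
'c' @ 3: {3,4,5,6,8,9,10}
'd' @ 4: {3,4,5,6,7,8,9,10}
'e' @ 5: {1,11}  (accept∈set)
after full input: {1,11}  (accept=1 in)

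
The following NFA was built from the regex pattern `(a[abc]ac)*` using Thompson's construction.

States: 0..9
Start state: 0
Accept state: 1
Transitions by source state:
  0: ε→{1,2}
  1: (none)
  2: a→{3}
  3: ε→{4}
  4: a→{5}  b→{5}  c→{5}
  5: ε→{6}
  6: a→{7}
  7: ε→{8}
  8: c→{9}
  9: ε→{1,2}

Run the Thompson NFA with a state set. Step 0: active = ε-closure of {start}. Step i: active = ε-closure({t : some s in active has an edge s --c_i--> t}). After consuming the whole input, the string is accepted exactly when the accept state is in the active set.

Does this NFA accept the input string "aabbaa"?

S₀ = ε-closure({0}) = {0,1,2}
'a' @ 1: {3,4}
'a' @ 2: {5,6}
'b' @ 3: {}  — dead — no transitions
rest 'baa' ignored (set empty)
final: {}; accept 1 not in set

Answer: REJECT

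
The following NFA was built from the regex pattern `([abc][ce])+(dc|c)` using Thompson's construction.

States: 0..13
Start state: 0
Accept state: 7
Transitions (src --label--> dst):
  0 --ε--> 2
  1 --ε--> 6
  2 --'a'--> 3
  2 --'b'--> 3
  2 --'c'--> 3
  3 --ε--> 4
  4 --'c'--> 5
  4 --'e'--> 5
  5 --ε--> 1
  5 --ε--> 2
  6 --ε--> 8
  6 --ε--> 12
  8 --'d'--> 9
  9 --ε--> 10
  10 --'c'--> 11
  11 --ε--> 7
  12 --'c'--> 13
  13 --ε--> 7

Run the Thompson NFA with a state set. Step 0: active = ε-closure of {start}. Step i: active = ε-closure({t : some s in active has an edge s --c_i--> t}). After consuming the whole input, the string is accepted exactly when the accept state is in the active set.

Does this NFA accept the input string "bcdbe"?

Answer: REJECT

Steps:
initial (ε-close {0}): {0,2}
'b' @ 1: {3,4}
'c' @ 2: {1,2,5,6,8,12}
'd' @ 3: {9,10}
'b' @ 4: {}  — dead — no transitions
rest 'e' ignored (set empty)
after full input: {}  (accept=7 not in)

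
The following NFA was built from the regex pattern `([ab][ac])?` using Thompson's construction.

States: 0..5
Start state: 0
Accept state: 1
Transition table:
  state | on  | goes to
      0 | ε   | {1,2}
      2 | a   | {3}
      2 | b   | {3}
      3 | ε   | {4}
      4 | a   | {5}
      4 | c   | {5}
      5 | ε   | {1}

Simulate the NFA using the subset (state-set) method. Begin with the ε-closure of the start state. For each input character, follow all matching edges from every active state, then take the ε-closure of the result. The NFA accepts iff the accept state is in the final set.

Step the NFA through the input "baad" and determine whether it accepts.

S₀ = ε-closure({0}) = {0,1,2}
'b' @ 1: {3,4}
'a' @ 2: {1,5}  ✓accept
'a' @ 3: {}  — dead — no transitions
rest 'd' ignored (set empty)
end set {} — state 1 not in

Answer: REJECT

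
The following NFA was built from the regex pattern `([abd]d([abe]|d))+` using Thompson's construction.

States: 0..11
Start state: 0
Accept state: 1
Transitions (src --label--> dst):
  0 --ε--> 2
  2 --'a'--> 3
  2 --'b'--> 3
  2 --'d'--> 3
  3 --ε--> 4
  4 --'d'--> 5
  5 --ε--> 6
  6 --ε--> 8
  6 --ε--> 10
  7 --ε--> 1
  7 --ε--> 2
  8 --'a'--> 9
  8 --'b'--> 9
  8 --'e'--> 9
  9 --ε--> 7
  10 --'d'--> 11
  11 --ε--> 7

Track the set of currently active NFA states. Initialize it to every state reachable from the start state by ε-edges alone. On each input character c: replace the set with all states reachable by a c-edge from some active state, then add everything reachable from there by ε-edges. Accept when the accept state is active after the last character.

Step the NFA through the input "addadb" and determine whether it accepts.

initial (ε-close {0}): {0,2}
'a' @ 1: {3,4}
'd' @ 2: {5,6,8,10}
'd' @ 3: {1,2,7,11}  [accepting]
'a' @ 4: {3,4}
'd' @ 5: {5,6,8,10}
'b' @ 6: {1,2,7,9}  [accepting]
final: {1,2,7,9}; accept 1 in set

Answer: ACCEPT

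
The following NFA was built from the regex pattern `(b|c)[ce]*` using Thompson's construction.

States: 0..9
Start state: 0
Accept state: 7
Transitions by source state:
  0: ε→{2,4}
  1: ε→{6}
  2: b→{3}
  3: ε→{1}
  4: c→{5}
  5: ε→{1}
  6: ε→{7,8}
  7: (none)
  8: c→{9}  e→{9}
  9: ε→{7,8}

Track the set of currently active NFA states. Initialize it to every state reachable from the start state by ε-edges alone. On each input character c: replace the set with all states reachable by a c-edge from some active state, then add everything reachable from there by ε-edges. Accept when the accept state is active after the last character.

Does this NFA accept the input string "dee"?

Answer: REJECT

Steps:
start: ε-closure({0}) = {0,2,4}
'd' @ 1: {}  — dead — no transitions
rest 'ee' ignored (set empty)
final: {}; accept 7 not in set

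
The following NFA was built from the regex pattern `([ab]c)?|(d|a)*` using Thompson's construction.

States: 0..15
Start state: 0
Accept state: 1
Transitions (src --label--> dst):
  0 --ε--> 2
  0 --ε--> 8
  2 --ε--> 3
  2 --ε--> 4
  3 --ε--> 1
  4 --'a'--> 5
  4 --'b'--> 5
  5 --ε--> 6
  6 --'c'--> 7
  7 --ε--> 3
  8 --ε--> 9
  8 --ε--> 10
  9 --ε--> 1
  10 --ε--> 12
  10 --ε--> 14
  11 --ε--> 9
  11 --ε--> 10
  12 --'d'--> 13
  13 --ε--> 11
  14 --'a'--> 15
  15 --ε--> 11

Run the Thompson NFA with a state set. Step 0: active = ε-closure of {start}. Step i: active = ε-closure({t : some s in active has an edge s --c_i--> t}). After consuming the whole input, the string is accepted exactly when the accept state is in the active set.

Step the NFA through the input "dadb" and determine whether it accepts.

Answer: REJECT

Derivation:
start: ε-closure({0}) = {0,1,2,3,4,8,9,10,12,14}
'd' @ 1: {1,9,10,11,12,13,14}  ✓accept
'a' @ 2: {1,9,10,11,12,14,15}  ✓accept
'd' @ 3: {1,9,10,11,12,13,14}  ✓accept
'b' @ 4: {}  — state set empty
final: {}; accept 1 not in set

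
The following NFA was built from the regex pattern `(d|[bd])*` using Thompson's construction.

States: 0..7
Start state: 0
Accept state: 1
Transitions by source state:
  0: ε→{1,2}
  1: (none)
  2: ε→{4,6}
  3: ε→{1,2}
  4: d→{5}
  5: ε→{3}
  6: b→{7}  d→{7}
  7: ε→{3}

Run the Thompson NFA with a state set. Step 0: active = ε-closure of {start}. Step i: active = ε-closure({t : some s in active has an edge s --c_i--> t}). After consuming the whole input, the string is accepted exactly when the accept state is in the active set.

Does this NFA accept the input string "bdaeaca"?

Answer: REJECT

Steps:
initial (ε-close {0}): {0,1,2,4,6}
'b' @ 1: {1,2,3,4,6,7}  [accepting]
'd' @ 2: {1,2,3,4,5,6,7}  [accepting]
'a' @ 3: {}  — dead — no transitions
rest 'eaca' ignored (set empty)
final: {}; accept 1 not in set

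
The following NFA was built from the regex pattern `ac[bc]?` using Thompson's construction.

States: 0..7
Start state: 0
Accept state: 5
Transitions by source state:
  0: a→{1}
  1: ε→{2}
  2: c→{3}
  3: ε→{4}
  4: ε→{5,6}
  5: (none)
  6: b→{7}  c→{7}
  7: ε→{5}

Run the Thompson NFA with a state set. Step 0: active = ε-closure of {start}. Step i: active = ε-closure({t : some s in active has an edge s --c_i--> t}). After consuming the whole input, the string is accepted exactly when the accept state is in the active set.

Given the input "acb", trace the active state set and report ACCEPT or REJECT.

start: ε-closure({0}) = {0}
'a' @ 1: {1,2}
'c' @ 2: {3,4,5,6}  [accepting]
'b' @ 3: {5,7}  [accepting]
final: {5,7}; accept 5 in set

Answer: ACCEPT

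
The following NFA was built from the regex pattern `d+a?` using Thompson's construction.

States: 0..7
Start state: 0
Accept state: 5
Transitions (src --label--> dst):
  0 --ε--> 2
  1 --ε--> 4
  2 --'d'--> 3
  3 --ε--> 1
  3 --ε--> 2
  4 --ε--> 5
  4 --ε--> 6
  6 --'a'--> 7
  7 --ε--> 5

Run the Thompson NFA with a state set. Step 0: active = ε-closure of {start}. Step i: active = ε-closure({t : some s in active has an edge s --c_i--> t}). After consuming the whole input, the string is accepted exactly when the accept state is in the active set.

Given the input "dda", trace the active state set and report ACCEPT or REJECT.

Answer: ACCEPT

Derivation:
start: ε-closure({0}) = {0,2}
'd' @ 1: {1,2,3,4,5,6}  (accept∈set)
'd' @ 2: {1,2,3,4,5,6}  (accept∈set)
'a' @ 3: {5,7}  (accept∈set)
end set {5,7} — state 5 in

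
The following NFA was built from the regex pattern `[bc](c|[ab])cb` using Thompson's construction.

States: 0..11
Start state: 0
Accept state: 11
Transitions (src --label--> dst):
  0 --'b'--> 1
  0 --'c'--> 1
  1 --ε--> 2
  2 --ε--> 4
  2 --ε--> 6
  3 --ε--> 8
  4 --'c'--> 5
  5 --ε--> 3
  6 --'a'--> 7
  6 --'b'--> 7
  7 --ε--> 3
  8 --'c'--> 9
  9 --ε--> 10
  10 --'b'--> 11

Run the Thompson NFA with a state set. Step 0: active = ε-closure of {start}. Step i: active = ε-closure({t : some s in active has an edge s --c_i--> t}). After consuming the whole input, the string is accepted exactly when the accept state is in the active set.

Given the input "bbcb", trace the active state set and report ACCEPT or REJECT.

Answer: ACCEPT

Derivation:
S₀ = ε-closure({0}) = {0}
'b' @ 1: {1,2,4,6}
'b' @ 2: {3,7,8}
'c' @ 3: {9,10}
'b' @ 4: {11}  [accepting]
final: {11}; accept 11 in set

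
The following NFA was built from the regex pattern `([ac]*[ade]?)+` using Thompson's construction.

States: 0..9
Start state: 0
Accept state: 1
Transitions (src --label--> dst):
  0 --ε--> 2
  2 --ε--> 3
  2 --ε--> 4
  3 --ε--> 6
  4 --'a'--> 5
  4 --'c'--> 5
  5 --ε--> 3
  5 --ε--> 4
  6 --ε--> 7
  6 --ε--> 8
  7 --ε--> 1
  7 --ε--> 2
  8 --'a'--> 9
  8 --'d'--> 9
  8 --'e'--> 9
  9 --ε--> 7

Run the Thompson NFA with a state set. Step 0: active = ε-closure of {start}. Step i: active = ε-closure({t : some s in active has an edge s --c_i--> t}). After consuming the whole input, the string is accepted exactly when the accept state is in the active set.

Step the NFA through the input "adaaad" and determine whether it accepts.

initial (ε-close {0}): {0,1,2,3,4,6,7,8}
'a' @ 1: {1,2,3,4,5,6,7,8,9}  (accept∈set)
'd' @ 2: {1,2,3,4,6,7,8,9}  (accept∈set)
'a' @ 3: {1,2,3,4,5,6,7,8,9}  (accept∈set)
'a' @ 4: {1,2,3,4,5,6,7,8,9}  (accept∈set)
'a' @ 5: {1,2,3,4,5,6,7,8,9}  (accept∈set)
'd' @ 6: {1,2,3,4,6,7,8,9}  (accept∈set)
end set {1,2,3,4,6,7,8,9} — state 1 in

Answer: ACCEPT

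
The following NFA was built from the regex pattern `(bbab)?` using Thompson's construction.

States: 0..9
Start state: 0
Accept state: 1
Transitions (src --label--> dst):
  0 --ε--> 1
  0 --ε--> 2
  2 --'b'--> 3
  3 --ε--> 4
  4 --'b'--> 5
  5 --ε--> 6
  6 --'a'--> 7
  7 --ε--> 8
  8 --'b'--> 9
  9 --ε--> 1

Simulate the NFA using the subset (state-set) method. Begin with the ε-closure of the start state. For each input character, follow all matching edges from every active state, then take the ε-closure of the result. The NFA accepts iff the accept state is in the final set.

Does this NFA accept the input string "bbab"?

Answer: ACCEPT

Steps:
initial (ε-close {0}): {0,1,2}
'b' @ 1: {3,4}
'b' @ 2: {5,6}
'a' @ 3: {7,8}
'b' @ 4: {1,9}  ✓accept
after full input: {1,9}  (accept=1 in)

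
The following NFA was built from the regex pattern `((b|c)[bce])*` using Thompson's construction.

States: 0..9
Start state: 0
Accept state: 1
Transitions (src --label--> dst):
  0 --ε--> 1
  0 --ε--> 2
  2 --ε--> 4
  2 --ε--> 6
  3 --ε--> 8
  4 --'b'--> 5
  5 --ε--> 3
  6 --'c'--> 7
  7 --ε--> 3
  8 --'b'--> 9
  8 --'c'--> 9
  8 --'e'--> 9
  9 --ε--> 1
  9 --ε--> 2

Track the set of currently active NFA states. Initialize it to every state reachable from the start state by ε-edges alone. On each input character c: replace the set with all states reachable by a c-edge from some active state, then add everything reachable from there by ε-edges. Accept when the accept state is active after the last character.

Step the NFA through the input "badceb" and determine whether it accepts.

Answer: REJECT

Derivation:
S₀ = ε-closure({0}) = {0,1,2,4,6}
'b' @ 1: {3,5,8}
'a' @ 2: {}  — dead — no transitions
rest 'dceb' ignored (set empty)
after full input: {}  (accept=1 not in)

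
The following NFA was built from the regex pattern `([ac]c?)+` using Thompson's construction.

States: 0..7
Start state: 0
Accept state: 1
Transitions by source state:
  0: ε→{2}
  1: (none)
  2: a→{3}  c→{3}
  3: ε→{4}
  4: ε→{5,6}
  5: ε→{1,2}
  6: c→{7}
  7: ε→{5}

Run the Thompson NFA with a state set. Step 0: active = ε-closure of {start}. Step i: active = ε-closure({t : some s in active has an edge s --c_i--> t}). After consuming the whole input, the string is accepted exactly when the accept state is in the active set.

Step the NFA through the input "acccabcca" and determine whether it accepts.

start: ε-closure({0}) = {0,2}
'a' @ 1: {1,2,3,4,5,6}  (accept∈set)
'c' @ 2: {1,2,3,4,5,6,7}  (accept∈set)
'c' @ 3: {1,2,3,4,5,6,7}  (accept∈set)
'c' @ 4: {1,2,3,4,5,6,7}  (accept∈set)
'a' @ 5: {1,2,3,4,5,6}  (accept∈set)
'b' @ 6: {}  — state set empty
rest 'cca' ignored (set empty)
final: {}; accept 1 not in set

Answer: REJECT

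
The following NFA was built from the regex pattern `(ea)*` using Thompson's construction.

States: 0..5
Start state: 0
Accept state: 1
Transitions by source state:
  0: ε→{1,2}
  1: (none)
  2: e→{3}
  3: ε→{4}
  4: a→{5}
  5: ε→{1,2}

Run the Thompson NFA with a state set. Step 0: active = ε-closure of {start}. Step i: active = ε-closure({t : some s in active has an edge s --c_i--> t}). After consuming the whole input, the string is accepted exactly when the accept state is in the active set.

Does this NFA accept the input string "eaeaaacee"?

S₀ = ε-closure({0}) = {0,1,2}
'e' @ 1: {3,4}
'a' @ 2: {1,2,5}  (accept∈set)
'e' @ 3: {3,4}
'a' @ 4: {1,2,5}  (accept∈set)
'a' @ 5: {}  — no active states
rest 'acee' ignored (set empty)
end set {} — state 1 not in

Answer: REJECT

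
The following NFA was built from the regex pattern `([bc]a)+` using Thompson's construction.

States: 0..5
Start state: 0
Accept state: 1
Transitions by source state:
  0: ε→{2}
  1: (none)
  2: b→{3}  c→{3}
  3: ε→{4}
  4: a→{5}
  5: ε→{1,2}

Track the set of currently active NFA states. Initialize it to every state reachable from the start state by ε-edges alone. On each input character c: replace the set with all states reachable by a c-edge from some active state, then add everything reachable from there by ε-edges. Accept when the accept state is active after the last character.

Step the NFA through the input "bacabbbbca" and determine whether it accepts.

Answer: REJECT

Derivation:
S₀ = ε-closure({0}) = {0,2}
'b' @ 1: {3,4}
'a' @ 2: {1,2,5}  ✓accept
'c' @ 3: {3,4}
'a' @ 4: {1,2,5}  ✓accept
'b' @ 5: {3,4}
'b' @ 6: {}  — dead — no transitions
rest 'bbca' ignored (set empty)
after full input: {}  (accept=1 not in)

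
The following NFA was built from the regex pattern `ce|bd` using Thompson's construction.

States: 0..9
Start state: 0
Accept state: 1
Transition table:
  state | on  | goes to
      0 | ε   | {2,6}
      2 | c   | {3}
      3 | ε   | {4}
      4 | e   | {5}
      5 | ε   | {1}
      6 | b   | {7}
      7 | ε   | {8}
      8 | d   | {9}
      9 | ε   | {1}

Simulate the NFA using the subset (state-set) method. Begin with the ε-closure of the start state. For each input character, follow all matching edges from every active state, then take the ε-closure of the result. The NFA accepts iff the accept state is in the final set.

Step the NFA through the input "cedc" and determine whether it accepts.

Answer: REJECT

Trace:
S₀ = ε-closure({0}) = {0,2,6}
'c' @ 1: {3,4}
'e' @ 2: {1,5}  ✓accept
'd' @ 3: {}  — no active states
rest 'c' ignored (set empty)
final: {}; accept 1 not in set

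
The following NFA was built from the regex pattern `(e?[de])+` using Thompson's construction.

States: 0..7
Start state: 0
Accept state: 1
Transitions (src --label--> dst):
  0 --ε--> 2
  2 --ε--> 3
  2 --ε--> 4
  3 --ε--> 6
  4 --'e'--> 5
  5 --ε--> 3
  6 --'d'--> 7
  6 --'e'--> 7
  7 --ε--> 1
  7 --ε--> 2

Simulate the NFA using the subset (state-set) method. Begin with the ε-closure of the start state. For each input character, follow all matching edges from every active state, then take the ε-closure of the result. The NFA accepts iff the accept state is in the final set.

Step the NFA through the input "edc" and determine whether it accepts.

Answer: REJECT

Steps:
initial (ε-close {0}): {0,2,3,4,6}
'e' @ 1: {1,2,3,4,5,6,7}  (accept∈set)
'd' @ 2: {1,2,3,4,6,7}  (accept∈set)
'c' @ 3: {}  — no active states
after full input: {}  (accept=1 not in)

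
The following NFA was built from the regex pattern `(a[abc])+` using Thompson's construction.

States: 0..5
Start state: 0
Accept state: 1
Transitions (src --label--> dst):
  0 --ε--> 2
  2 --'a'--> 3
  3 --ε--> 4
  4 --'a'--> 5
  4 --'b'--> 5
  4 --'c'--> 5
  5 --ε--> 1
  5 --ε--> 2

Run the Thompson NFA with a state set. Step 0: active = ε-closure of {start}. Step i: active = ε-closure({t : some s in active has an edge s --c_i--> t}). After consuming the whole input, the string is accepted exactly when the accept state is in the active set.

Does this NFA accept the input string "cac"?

S₀ = ε-closure({0}) = {0,2}
'c' @ 1: {}  — no active states
rest 'ac' ignored (set empty)
end set {} — state 1 not in

Answer: REJECT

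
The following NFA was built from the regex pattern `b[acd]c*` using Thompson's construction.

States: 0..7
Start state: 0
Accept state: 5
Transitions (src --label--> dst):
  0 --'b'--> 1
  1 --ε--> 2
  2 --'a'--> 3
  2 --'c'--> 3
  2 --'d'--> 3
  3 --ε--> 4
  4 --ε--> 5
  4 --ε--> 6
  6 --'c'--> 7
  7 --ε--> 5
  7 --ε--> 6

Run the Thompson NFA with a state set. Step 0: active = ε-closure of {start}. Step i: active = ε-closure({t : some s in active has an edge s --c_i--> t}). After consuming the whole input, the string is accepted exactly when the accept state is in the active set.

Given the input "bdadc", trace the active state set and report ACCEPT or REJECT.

start: ε-closure({0}) = {0}
'b' @ 1: {1,2}
'd' @ 2: {3,4,5,6}  (accept∈set)
'a' @ 3: {}  — dead — no transitions
rest 'dc' ignored (set empty)
final: {}; accept 5 not in set

Answer: REJECT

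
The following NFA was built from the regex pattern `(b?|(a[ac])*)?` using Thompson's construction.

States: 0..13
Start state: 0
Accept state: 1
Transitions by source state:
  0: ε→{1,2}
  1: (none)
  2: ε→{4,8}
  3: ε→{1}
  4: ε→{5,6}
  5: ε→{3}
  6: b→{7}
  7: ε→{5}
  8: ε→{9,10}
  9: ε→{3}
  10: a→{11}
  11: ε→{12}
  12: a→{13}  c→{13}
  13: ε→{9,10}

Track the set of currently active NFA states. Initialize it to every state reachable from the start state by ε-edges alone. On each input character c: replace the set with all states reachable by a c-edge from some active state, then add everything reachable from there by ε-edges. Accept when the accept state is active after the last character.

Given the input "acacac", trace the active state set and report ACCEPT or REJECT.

initial (ε-close {0}): {0,1,2,3,4,5,6,8,9,10}
'a' @ 1: {11,12}
'c' @ 2: {1,3,9,10,13}  ✓accept
'a' @ 3: {11,12}
'c' @ 4: {1,3,9,10,13}  ✓accept
'a' @ 5: {11,12}
'c' @ 6: {1,3,9,10,13}  ✓accept
after full input: {1,3,9,10,13}  (accept=1 in)

Answer: ACCEPT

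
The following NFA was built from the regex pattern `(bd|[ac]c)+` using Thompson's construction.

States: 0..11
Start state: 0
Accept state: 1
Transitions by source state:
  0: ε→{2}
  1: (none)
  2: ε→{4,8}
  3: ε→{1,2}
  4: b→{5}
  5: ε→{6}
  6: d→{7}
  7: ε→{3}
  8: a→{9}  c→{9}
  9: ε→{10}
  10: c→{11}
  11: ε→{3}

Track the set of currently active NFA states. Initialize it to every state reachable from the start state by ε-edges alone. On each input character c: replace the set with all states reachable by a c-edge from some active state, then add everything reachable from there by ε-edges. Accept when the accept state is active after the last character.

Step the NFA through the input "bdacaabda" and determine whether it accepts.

start: ε-closure({0}) = {0,2,4,8}
'b' @ 1: {5,6}
'd' @ 2: {1,2,3,4,7,8}  ✓accept
'a' @ 3: {9,10}
'c' @ 4: {1,2,3,4,8,11}  ✓accept
'a' @ 5: {9,10}
'a' @ 6: {}  — no active states
rest 'bda' ignored (set empty)
after full input: {}  (accept=1 not in)

Answer: REJECT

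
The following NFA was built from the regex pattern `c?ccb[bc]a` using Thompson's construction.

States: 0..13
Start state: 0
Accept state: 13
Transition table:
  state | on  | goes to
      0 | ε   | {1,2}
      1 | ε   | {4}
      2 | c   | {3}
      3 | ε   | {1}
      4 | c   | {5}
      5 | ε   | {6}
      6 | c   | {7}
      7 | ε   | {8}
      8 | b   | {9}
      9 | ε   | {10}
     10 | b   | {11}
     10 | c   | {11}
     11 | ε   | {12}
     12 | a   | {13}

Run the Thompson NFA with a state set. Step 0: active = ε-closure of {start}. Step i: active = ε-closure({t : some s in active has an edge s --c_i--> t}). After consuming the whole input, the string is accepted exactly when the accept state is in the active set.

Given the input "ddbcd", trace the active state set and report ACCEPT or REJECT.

Answer: REJECT

Derivation:
start: ε-closure({0}) = {0,1,2,4}
'd' @ 1: {}  — dead — no transitions
rest 'dbcd' ignored (set empty)
final: {}; accept 13 not in set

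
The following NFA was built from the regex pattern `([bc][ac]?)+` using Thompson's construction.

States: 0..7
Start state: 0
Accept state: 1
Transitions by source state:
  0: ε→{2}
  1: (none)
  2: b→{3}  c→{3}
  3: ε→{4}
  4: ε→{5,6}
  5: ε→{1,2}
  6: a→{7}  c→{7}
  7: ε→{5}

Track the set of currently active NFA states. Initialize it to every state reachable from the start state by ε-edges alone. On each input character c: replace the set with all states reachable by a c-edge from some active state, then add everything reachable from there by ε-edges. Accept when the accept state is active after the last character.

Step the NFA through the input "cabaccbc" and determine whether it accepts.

initial (ε-close {0}): {0,2}
'c' @ 1: {1,2,3,4,5,6}  [accepting]
'a' @ 2: {1,2,5,7}  [accepting]
'b' @ 3: {1,2,3,4,5,6}  [accepting]
'a' @ 4: {1,2,5,7}  [accepting]
'c' @ 5: {1,2,3,4,5,6}  [accepting]
'c' @ 6: {1,2,3,4,5,6,7}  [accepting]
'b' @ 7: {1,2,3,4,5,6}  [accepting]
'c' @ 8: {1,2,3,4,5,6,7}  [accepting]
after full input: {1,2,3,4,5,6,7}  (accept=1 in)

Answer: ACCEPT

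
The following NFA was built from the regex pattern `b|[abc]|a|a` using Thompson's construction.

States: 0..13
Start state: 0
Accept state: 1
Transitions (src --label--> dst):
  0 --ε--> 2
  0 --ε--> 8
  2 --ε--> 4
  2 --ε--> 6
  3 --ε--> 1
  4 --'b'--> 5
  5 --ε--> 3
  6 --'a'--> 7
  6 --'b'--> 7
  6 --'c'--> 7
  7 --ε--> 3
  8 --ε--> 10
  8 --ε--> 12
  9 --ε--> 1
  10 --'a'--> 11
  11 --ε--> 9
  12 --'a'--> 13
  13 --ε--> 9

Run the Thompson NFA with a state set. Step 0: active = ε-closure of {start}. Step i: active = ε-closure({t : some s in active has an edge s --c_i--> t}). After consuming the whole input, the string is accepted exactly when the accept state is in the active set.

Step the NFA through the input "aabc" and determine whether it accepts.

start: ε-closure({0}) = {0,2,4,6,8,10,12}
'a' @ 1: {1,3,7,9,11,13}  [accepting]
'a' @ 2: {}  — dead — no transitions
rest 'bc' ignored (set empty)
end set {} — state 1 not in

Answer: REJECT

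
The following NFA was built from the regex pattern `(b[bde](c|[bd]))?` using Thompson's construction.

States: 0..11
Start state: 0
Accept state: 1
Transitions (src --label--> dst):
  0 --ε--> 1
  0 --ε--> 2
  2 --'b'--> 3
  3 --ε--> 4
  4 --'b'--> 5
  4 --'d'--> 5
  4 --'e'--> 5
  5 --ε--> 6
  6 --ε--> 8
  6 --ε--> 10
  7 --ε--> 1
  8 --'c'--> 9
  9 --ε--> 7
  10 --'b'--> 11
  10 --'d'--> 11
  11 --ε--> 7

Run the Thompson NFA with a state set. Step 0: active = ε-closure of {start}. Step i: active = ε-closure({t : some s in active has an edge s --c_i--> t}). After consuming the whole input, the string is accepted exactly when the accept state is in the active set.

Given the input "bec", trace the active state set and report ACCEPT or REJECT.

Answer: ACCEPT

Steps:
start: ε-closure({0}) = {0,1,2}
'b' @ 1: {3,4}
'e' @ 2: {5,6,8,10}
'c' @ 3: {1,7,9}  [accepting]
final: {1,7,9}; accept 1 in set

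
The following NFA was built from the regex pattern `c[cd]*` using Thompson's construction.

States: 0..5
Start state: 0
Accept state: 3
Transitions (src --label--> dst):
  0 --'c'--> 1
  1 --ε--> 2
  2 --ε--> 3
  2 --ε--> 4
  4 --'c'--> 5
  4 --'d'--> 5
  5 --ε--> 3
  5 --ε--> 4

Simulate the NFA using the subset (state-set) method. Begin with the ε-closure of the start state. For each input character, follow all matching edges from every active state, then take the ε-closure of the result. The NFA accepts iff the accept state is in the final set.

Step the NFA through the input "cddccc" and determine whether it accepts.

initial (ε-close {0}): {0}
'c' @ 1: {1,2,3,4}  (accept∈set)
'd' @ 2: {3,4,5}  (accept∈set)
'd' @ 3: {3,4,5}  (accept∈set)
'c' @ 4: {3,4,5}  (accept∈set)
'c' @ 5: {3,4,5}  (accept∈set)
'c' @ 6: {3,4,5}  (accept∈set)
end set {3,4,5} — state 3 in

Answer: ACCEPT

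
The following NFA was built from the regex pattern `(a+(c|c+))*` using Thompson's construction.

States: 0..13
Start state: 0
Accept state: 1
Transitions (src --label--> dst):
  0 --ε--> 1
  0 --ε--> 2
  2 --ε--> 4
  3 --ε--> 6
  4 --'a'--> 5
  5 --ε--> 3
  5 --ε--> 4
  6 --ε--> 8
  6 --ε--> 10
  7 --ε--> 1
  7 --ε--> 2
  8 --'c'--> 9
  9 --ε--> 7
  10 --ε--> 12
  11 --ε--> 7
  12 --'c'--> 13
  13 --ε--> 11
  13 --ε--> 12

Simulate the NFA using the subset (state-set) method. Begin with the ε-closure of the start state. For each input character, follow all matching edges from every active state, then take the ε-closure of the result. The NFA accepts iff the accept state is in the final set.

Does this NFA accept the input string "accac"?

Answer: ACCEPT

Steps:
initial (ε-close {0}): {0,1,2,4}
'a' @ 1: {3,4,5,6,8,10,12}
'c' @ 2: {1,2,4,7,9,11,12,13}  (accept∈set)
'c' @ 3: {1,2,4,7,11,12,13}  (accept∈set)
'a' @ 4: {3,4,5,6,8,10,12}
'c' @ 5: {1,2,4,7,9,11,12,13}  (accept∈set)
after full input: {1,2,4,7,9,11,12,13}  (accept=1 in)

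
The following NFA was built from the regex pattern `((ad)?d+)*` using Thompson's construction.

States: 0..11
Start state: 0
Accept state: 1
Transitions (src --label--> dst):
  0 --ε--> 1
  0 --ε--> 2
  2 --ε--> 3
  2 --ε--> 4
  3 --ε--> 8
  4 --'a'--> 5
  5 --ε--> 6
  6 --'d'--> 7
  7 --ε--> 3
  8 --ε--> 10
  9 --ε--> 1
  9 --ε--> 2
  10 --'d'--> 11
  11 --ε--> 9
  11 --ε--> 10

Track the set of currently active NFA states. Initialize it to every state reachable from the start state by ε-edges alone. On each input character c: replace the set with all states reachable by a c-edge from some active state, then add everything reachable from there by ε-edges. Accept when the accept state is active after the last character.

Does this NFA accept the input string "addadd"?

initial (ε-close {0}): {0,1,2,3,4,8,10}
'a' @ 1: {5,6}
'd' @ 2: {3,7,8,10}
'd' @ 3: {1,2,3,4,8,9,10,11}  ✓accept
'a' @ 4: {5,6}
'd' @ 5: {3,7,8,10}
'd' @ 6: {1,2,3,4,8,9,10,11}  ✓accept
end set {1,2,3,4,8,9,10,11} — state 1 in

Answer: ACCEPT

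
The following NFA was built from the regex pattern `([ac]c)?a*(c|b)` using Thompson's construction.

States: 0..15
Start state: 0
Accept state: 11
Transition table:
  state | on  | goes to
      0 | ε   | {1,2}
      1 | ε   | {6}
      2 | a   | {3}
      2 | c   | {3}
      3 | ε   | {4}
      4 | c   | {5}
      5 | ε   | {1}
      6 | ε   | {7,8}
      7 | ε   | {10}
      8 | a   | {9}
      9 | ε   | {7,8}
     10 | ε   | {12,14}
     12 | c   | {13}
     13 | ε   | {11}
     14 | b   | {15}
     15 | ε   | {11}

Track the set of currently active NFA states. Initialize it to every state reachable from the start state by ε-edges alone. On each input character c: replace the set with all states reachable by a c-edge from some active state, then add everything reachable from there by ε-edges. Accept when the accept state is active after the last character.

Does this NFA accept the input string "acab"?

S₀ = ε-closure({0}) = {0,1,2,6,7,8,10,12,14}
'a' @ 1: {3,4,7,8,9,10,12,14}
'c' @ 2: {1,5,6,7,8,10,11,12,13,14}  (accept∈set)
'a' @ 3: {7,8,9,10,12,14}
'b' @ 4: {11,15}  (accept∈set)
after full input: {11,15}  (accept=11 in)

Answer: ACCEPT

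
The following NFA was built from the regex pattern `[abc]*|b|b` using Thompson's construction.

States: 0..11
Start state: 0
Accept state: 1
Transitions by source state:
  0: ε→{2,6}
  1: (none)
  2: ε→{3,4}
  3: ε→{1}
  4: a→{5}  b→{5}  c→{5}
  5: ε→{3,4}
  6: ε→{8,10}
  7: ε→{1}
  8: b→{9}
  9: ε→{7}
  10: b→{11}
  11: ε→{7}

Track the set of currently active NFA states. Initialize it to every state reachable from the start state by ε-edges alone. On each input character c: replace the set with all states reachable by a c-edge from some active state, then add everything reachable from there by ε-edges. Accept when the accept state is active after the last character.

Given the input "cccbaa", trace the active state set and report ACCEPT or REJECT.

Answer: ACCEPT

Steps:
initial (ε-close {0}): {0,1,2,3,4,6,8,10}
'c' @ 1: {1,3,4,5}  ✓accept
'c' @ 2: {1,3,4,5}  ✓accept
'c' @ 3: {1,3,4,5}  ✓accept
'b' @ 4: {1,3,4,5}  ✓accept
'a' @ 5: {1,3,4,5}  ✓accept
'a' @ 6: {1,3,4,5}  ✓accept
after full input: {1,3,4,5}  (accept=1 in)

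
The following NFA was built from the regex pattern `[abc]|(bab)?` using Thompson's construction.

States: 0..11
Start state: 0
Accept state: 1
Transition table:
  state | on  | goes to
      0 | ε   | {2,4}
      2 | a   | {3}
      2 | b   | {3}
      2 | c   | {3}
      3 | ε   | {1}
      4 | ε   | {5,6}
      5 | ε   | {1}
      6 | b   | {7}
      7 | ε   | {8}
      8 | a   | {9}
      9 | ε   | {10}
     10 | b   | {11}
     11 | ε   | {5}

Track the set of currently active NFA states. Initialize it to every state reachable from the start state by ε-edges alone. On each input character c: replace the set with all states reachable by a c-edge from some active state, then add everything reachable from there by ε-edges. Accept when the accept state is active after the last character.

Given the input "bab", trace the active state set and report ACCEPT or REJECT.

Answer: ACCEPT

Derivation:
S₀ = ε-closure({0}) = {0,1,2,4,5,6}
'b' @ 1: {1,3,7,8}  (accept∈set)
'a' @ 2: {9,10}
'b' @ 3: {1,5,11}  (accept∈set)
final: {1,5,11}; accept 1 in set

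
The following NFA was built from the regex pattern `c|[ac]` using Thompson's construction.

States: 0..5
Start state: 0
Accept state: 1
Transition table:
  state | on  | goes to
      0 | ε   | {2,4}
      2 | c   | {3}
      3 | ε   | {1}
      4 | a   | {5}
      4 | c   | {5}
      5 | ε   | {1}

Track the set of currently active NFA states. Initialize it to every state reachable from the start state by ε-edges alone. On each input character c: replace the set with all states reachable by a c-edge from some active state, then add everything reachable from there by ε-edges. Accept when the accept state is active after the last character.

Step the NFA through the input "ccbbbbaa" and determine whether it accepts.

start: ε-closure({0}) = {0,2,4}
'c' @ 1: {1,3,5}  (accept∈set)
'c' @ 2: {}  — no active states
rest 'bbbbaa' ignored (set empty)
end set {} — state 1 not in

Answer: REJECT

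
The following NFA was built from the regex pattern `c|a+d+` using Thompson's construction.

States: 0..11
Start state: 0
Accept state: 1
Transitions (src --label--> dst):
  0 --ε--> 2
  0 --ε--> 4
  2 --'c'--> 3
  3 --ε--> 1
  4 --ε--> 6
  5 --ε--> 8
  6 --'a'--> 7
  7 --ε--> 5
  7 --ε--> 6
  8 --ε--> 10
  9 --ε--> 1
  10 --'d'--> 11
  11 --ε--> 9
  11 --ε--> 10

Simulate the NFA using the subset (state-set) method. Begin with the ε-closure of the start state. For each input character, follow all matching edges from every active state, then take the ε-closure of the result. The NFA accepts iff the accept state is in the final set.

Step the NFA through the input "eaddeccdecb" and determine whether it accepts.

start: ε-closure({0}) = {0,2,4,6}
'e' @ 1: {}  — dead — no transitions
rest 'addeccdecb' ignored (set empty)
end set {} — state 1 not in

Answer: REJECT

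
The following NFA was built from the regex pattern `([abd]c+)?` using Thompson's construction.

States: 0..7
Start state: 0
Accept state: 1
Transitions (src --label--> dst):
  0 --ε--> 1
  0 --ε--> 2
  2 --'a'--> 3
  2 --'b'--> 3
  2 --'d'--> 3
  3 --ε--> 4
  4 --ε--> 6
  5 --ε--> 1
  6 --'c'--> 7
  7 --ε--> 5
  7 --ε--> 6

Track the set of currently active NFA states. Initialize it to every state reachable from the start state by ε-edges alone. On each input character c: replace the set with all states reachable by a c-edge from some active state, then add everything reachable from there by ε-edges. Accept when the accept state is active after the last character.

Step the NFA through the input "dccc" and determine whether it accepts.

Answer: ACCEPT

Trace:
start: ε-closure({0}) = {0,1,2}
'd' @ 1: {3,4,6}
'c' @ 2: {1,5,6,7}  [accepting]
'c' @ 3: {1,5,6,7}  [accepting]
'c' @ 4: {1,5,6,7}  [accepting]
final: {1,5,6,7}; accept 1 in set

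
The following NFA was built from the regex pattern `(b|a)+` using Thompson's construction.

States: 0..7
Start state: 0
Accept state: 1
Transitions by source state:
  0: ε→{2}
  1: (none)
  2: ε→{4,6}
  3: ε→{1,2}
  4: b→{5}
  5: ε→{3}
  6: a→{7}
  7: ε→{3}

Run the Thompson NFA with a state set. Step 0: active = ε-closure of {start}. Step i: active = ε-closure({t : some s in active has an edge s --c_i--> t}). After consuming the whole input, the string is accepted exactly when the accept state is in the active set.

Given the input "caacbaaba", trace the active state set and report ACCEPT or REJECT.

Answer: REJECT

Steps:
S₀ = ε-closure({0}) = {0,2,4,6}
'c' @ 1: {}  — no active states
rest 'aacbaaba' ignored (set empty)
end set {} — state 1 not in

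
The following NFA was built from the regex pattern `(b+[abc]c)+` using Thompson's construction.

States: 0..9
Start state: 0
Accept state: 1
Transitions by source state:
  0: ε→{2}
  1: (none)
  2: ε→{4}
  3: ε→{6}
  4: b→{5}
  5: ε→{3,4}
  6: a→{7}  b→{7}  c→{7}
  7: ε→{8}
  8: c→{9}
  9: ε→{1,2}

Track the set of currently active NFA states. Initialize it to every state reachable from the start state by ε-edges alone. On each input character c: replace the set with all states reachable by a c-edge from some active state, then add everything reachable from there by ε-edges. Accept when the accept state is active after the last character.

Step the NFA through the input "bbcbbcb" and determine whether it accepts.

Answer: REJECT

Derivation:
start: ε-closure({0}) = {0,2,4}
'b' @ 1: {3,4,5,6}
'b' @ 2: {3,4,5,6,7,8}
'c' @ 3: {1,2,4,7,8,9}  ✓accept
'b' @ 4: {3,4,5,6}
'b' @ 5: {3,4,5,6,7,8}
'c' @ 6: {1,2,4,7,8,9}  ✓accept
'b' @ 7: {3,4,5,6}
after full input: {3,4,5,6}  (accept=1 not in)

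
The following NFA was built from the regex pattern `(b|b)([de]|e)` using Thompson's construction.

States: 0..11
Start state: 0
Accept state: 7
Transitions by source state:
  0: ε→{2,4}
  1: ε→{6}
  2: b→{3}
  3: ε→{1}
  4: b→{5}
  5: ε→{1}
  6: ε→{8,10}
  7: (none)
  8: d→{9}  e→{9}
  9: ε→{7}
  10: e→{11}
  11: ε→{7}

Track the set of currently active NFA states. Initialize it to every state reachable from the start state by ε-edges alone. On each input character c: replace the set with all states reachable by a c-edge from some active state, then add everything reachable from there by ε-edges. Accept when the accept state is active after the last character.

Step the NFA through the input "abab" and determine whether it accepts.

Answer: REJECT

Trace:
initial (ε-close {0}): {0,2,4}
'a' @ 1: {}  — no active states
rest 'bab' ignored (set empty)
final: {}; accept 7 not in set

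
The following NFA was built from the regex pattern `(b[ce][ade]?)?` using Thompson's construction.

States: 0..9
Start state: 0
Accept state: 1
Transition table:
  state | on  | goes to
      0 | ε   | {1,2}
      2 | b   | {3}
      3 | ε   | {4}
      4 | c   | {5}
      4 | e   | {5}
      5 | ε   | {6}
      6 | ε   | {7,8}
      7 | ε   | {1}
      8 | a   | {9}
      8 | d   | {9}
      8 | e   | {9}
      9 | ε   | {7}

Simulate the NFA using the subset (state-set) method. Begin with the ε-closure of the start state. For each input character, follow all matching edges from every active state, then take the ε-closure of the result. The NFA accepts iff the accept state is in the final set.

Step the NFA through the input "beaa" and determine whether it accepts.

S₀ = ε-closure({0}) = {0,1,2}
'b' @ 1: {3,4}
'e' @ 2: {1,5,6,7,8}  [accepting]
'a' @ 3: {1,7,9}  [accepting]
'a' @ 4: {}  — no active states
final: {}; accept 1 not in set

Answer: REJECT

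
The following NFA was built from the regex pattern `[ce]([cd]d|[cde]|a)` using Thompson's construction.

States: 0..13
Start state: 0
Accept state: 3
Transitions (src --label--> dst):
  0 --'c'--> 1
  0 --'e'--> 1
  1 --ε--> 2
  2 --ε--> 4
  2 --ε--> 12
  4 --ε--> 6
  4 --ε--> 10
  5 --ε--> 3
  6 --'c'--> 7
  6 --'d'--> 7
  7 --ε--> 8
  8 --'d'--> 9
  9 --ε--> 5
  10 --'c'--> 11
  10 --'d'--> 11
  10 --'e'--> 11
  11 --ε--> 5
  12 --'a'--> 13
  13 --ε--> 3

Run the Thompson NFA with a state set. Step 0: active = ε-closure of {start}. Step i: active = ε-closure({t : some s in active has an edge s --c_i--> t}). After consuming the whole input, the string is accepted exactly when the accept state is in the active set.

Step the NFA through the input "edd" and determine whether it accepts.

Answer: ACCEPT

Trace:
initial (ε-close {0}): {0}
'e' @ 1: {1,2,4,6,10,12}
'd' @ 2: {3,5,7,8,11}  [accepting]
'd' @ 3: {3,5,9}  [accepting]
after full input: {3,5,9}  (accept=3 in)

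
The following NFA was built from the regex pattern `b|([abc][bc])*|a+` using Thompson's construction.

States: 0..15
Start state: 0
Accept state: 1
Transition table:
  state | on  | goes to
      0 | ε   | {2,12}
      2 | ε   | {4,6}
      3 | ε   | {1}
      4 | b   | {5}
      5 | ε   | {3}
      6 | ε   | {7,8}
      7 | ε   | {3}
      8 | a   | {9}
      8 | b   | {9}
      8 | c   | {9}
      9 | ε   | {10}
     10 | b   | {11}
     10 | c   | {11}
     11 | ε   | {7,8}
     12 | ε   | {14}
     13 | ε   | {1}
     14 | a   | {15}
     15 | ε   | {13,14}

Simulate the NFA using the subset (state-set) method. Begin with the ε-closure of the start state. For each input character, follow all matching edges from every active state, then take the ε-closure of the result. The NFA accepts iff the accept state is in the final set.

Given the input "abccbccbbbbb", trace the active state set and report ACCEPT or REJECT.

initial (ε-close {0}): {0,1,2,3,4,6,7,8,12,14}
'a' @ 1: {1,9,10,13,14,15}  (accept∈set)
'b' @ 2: {1,3,7,8,11}  (accept∈set)
'c' @ 3: {9,10}
'c' @ 4: {1,3,7,8,11}  (accept∈set)
'b' @ 5: {9,10}
'c' @ 6: {1,3,7,8,11}  (accept∈set)
'c' @ 7: {9,10}
'b' @ 8: {1,3,7,8,11}  (accept∈set)
'b' @ 9: {9,10}
'b' @ 10: {1,3,7,8,11}  (accept∈set)
'b' @ 11: {9,10}
'b' @ 12: {1,3,7,8,11}  (accept∈set)
end set {1,3,7,8,11} — state 1 in

Answer: ACCEPT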